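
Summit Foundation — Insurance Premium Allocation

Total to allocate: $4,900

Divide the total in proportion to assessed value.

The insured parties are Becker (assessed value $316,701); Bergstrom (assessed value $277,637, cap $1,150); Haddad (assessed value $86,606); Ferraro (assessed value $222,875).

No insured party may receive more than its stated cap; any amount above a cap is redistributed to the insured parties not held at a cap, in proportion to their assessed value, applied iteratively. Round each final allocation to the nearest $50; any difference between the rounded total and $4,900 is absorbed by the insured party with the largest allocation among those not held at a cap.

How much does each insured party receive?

Assessed value total: 903,819.
Unconstrained shares: Becker 1,716.98; Bergstrom 1,505.19; Haddad 469.53; Ferraro 1,208.30.
Held at cap: Bergstrom ($1,150); remaining pool $3,750 reallocated over remaining assessed value 626,182.
Redistributed shares: Becker 1,896.62 → $1,900; Haddad 518.66 → $500; Ferraro 1,334.73 → $1,350.

Becker: $1,900 · Bergstrom: $1,150 · Haddad: $500 · Ferraro: $1,350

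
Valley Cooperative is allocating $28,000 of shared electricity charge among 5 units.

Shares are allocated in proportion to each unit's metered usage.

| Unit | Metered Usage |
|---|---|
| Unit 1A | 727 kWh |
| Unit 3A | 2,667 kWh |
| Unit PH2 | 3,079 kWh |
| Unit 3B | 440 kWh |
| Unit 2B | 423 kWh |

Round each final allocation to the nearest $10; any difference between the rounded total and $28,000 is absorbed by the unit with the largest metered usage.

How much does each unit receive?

Metered usage total: 7,336.
Proportional shares: Unit 1A 727/7,336 × $28,000 = 2,774.81; Unit 3A 2,667/7,336 × $28,000 = 10,179.39; Unit PH2 3,079/7,336 × $28,000 = 11,751.91; Unit 3B 440/7,336 × $28,000 = 1,679.39; Unit 2B 423/7,336 × $28,000 = 1,614.50.
Rounded to nearest $10: Unit 1A $2,770; Unit 3A $10,180; Unit PH2 $11,750; Unit 3B $1,680; Unit 2B $1,610. Sum = $27,990.
Difference $28,000 − $27,990 = +$10 applied to largest metered usage (Unit PH2): Unit PH2 becomes $11,760.

Unit 1A: $2,770; Unit 3A: $10,180; Unit PH2: $11,760; Unit 3B: $1,680; Unit 2B: $1,610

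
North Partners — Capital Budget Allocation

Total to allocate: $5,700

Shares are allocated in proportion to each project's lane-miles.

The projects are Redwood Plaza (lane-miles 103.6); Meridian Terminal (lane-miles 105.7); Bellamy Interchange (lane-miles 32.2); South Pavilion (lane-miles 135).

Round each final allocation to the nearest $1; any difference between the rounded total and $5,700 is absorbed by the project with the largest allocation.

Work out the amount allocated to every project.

Combined lane-miles = 376.5.
Unrounded shares: Redwood Plaza 103.6/376.5 × $5,700 = 1,568.45; Meridian Terminal 105.7/376.5 × $5,700 = 1,600.24; Bellamy Interchange 32.2/376.5 × $5,700 = 487.49; South Pavilion 135/376.5 × $5,700 = 2,043.82.
Rounded to nearest $1: Redwood Plaza $1,568; Meridian Terminal $1,600; Bellamy Interchange $487; South Pavilion $2,044. Sum = $5,699.
Difference $5,700 − $5,699 = +$1 applied to largest allocation (South Pavilion): South Pavilion becomes $2,045.

Redwood Plaza: $1,568 | Meridian Terminal: $1,600 | Bellamy Interchange: $487 | South Pavilion: $2,045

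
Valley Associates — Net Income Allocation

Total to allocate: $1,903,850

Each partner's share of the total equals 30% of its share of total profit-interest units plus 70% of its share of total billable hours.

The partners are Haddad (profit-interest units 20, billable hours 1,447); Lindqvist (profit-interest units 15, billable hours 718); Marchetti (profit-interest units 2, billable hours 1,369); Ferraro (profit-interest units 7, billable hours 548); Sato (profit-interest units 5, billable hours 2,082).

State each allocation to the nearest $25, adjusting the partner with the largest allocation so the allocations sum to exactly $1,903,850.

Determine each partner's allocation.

Haddad: $545,975 · Lindqvist: $330,075 · Marchetti: $319,300 · Ferraro: $200,075 · Sato: $508,425

Totals — profit-interest units 49, billable hours 6,164.
Blended shares (30% profit-interest units + 70% billable hours): Haddad 0.2868; Lindqvist 0.1734; Marchetti 0.1677; Ferraro 0.1051; Sato 0.2670.
Proportional shares: Haddad 545,974.86; Lindqvist 330,079.42; Marchetti 319,298.73; Ferraro 200,074.57; Sato 508,422.43.
At nearest $25: Haddad $545,975; Lindqvist $330,075; Marchetti $319,300; Ferraro $200,075; Sato $508,425. Sum = $1,903,850.
Rounded total matches; no reconciliation needed.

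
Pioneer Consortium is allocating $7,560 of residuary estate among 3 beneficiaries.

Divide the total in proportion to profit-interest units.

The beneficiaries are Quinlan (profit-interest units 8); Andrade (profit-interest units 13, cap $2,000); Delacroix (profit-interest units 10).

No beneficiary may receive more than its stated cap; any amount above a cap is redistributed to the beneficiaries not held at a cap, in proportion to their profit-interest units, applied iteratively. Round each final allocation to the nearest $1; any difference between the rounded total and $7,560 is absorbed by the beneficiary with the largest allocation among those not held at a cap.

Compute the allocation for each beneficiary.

Quinlan: $2,471; Andrade: $2,000; Delacroix: $3,089

Profit-interest units total: 31.
Pro-rata shares before constraints: Quinlan 1,950.97; Andrade 3,170.32; Delacroix 2,438.71.
Capped: Andrade ($2,000); balance $5,560 reallocated over remaining profit-interest units 18.
Remaining shares: Quinlan 2,471.11 → $2,471; Delacroix 3,088.89 → $3,089.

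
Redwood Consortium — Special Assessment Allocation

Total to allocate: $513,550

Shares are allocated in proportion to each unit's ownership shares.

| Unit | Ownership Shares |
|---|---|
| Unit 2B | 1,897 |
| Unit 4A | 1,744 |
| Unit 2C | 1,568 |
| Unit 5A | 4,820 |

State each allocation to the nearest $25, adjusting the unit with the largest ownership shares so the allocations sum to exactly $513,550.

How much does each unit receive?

Sum of ownership shares: 10,029.
Pro-rata amounts: Unit 2B 1,897/10,029 × $513,550 = 97,138.73; Unit 4A 1,744/10,029 × $513,550 = 89,304.14; Unit 2C 1,568/10,029 × $513,550 = 80,291.79; Unit 5A 4,820/10,029 × $513,550 = 246,815.34.
After rounding ($25): Unit 2B $97,150; Unit 4A $89,300; Unit 2C $80,300; Unit 5A $246,825. Sum = $513,575.
Difference $513,550 − $513,575 = −$25 applied to largest ownership shares (Unit 5A): Unit 5A becomes $246,800.

Unit 2B: $97,150 · Unit 4A: $89,300 · Unit 2C: $80,300 · Unit 5A: $246,800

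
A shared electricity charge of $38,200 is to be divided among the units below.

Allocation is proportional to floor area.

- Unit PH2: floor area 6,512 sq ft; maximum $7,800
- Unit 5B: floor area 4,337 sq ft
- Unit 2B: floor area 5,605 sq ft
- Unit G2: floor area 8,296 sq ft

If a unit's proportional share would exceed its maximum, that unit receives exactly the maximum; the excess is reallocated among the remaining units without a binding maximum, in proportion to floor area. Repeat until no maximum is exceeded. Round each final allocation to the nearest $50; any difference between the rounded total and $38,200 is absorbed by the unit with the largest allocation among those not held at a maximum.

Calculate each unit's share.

Combined floor area = 24,750.
Proportional shares (ignoring caps): Unit PH2 10,050.84; Unit 5B 6,693.87; Unit 2B 8,650.95; Unit G2 12,804.33.
Held at cap: Unit PH2 ($7,800); residual $30,400 reallocated over remaining floor area 18,238.
Redistributed shares: Unit 5B 7,229.13 → $7,250; Unit 2B 9,342.69 → $9,350; Unit G2 13,828.18 → $13,850.
Rounding difference −$50 applied to Unit G2 → $13,800.

Unit PH2: $7,800; Unit 5B: $7,250; Unit 2B: $9,350; Unit G2: $13,800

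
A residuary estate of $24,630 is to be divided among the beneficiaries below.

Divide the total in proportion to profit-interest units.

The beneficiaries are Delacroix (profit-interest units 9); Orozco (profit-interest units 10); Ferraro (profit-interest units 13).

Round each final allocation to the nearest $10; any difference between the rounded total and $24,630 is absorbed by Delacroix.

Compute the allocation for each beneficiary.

Total profit-interest units = 32.
Proportional shares: Delacroix 9/32 × $24,630 = 6,927.19; Orozco 10/32 × $24,630 = 7,696.88; Ferraro 13/32 × $24,630 = 10,005.94.
After rounding ($10): Delacroix $6,930; Orozco $7,700; Ferraro $10,010. Sum = $24,640.
Difference $24,630 − $24,640 = −$10 applied to Delacroix: Delacroix becomes $6,920.

Delacroix: $6,920 · Orozco: $7,700 · Ferraro: $10,010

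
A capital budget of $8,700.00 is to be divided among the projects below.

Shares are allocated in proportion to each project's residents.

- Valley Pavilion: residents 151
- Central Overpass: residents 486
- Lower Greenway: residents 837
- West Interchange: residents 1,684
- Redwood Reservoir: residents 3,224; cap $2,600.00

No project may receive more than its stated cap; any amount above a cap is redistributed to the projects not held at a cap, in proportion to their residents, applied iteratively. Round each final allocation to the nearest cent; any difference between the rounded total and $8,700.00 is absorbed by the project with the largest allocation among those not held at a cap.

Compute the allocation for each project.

Valley Pavilion: $291.67 | Central Overpass: $938.76 | Lower Greenway: $1,616.75 | West Interchange: $3,252.82 | Redwood Reservoir: $2,600.00

Sum of residents: 6,382.
Unconstrained shares: Valley Pavilion 205.8446; Central Overpass 662.5196; Lower Greenway 1,141.0060; West Interchange 2,295.6440; Redwood Reservoir 4,394.9859.
Capped: Redwood Reservoir ($2,600.00); remaining pool $6,100.00 reallocated over remaining residents 3,158.
Remaining shares: Valley Pavilion 291.6719 → $291.67; Central Overpass 938.7587 → $938.76; Lower Greenway 1,616.7511 → $1,616.75; West Interchange 3,252.8182 → $3,252.82.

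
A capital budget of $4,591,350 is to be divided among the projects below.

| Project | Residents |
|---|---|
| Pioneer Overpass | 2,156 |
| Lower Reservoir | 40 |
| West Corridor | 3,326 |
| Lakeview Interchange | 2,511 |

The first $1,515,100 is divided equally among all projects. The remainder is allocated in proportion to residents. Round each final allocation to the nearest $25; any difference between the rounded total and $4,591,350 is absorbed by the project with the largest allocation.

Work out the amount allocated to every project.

Pioneer Overpass: $1,204,425 · Lower Reservoir: $394,100 · West Corridor: $1,652,450 · Lakeview Interchange: $1,340,375

$1,515,100 shared equally gives $378,775 per project.
Remainder $3,076,250 by residents (total 8,033): Pioneer Overpass 825,643.60 → $825,650; Lower Reservoir 15,318.06 → $15,325; West Corridor 1,273,696.94 → $1,273,700; Lakeview Interchange 961,591.40 → $961,600.
Rounding difference −$25 on remainder applied to West Corridor.
Totals: Pioneer Overpass $378,775 + $825,650 = $1,204,425; Lower Reservoir $378,775 + $15,325 = $394,100; West Corridor $378,775 + $1,273,675 = $1,652,450; Lakeview Interchange $378,775 + $961,600 = $1,340,375.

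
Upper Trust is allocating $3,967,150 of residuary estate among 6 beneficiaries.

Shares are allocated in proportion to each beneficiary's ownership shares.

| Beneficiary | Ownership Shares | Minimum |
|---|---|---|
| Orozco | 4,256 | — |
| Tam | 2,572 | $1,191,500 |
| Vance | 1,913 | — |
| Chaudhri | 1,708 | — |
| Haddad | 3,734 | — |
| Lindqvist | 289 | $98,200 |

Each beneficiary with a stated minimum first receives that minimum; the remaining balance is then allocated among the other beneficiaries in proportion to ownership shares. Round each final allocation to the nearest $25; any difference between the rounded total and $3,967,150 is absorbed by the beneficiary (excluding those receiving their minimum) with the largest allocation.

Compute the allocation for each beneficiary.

Orozco: $981,425 | Tam: $1,191,500 | Vance: $441,125 | Chaudhri: $393,850 | Haddad: $861,050 | Lindqvist: $98,200

Fund the minimums — Tam $1,191,500; Lindqvist $98,200. Remaining pool $2,677,450.
Remaining pool split over remaining ownership shares 11,611: Orozco 981,416.52 → $981,425; Vance 441,130.12 → $441,125; Chaudhri 393,857.95 → $393,850; Haddad 861,045.41 → $861,050.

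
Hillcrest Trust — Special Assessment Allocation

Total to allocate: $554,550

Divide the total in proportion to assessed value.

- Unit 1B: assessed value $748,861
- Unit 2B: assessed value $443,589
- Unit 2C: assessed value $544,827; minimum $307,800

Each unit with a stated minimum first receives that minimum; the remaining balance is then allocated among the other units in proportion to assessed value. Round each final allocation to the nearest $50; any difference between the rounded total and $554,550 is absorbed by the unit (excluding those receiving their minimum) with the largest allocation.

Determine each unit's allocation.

Unit 1B: $154,950 · Unit 2B: $91,800 · Unit 2C: $307,800

Fund the minimums — Unit 2C $307,800. Residual $246,750.
Residual split over remaining assessed value 1,192,450: Unit 1B 154,959.50 → $154,950; Unit 2B 91,790.50 → $91,800.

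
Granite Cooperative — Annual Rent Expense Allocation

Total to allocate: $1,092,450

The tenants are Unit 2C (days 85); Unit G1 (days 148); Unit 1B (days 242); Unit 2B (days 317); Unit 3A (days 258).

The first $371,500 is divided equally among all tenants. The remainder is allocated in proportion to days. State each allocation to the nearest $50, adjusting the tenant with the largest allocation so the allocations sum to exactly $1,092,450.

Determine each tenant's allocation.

First tranche $371,500 split equally: $74,300 each.
Remainder $720,950 by days (total 1,050): Unit 2C 58,362.62 → $58,350; Unit G1 101,619.62 → $101,600; Unit 1B 166,161.81 → $166,150; Unit 2B 217,658.24 → $217,650; Unit 3A 177,147.71 → $177,150.
Rounding difference +$50 on remainder applied to Unit 2B.
Totals: Unit 2C $74,300 + $58,350 = $132,650; Unit G1 $74,300 + $101,600 = $175,900; Unit 1B $74,300 + $166,150 = $240,450; Unit 2B $74,300 + $217,700 = $292,000; Unit 3A $74,300 + $177,150 = $251,450.

Unit 2C: $132,650 · Unit G1: $175,900 · Unit 1B: $240,450 · Unit 2B: $292,000 · Unit 3A: $251,450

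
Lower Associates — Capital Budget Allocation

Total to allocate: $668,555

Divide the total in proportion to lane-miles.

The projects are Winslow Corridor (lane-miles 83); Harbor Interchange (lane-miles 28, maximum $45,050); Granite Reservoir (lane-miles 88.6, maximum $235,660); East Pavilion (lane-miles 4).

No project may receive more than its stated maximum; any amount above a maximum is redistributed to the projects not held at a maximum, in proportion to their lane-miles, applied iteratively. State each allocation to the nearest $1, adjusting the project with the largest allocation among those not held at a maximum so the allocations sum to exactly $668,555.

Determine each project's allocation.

Winslow Corridor: $370,013 · Harbor Interchange: $45,050 · Granite Reservoir: $235,660 · East Pavilion: $17,832

Lane-miles total: 203.6.
Unconstrained shares: Winslow Corridor 272,544.52; Harbor Interchange 91,942.73; Granite Reservoir 290,933.07; East Pavilion 13,134.68.
Cap binds for Harbor Interchange ($45,050), Granite Reservoir ($235,660); balance $387,845 reallocated over remaining lane-miles 87.
Shares after redistribution: Winslow Corridor 370,013.05 → $370,013; East Pavilion 17,831.95 → $17,832.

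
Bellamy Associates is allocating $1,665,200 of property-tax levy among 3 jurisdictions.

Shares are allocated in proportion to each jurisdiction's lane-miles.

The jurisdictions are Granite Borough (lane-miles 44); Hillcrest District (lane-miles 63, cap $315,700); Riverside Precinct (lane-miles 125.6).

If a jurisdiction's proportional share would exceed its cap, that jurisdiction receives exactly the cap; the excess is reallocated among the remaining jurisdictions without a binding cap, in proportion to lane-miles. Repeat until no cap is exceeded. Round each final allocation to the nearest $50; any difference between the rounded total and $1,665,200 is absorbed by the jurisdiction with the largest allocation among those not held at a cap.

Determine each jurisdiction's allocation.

Granite Borough: $350,100; Hillcrest District: $315,700; Riverside Precinct: $999,400

Combined lane-miles = 232.6.
Proportional shares (ignoring caps): Granite Borough 314,999.14; Hillcrest District 451,021.50; Riverside Precinct 899,179.36.
Held at cap: Hillcrest District ($315,700); residual $1,349,500 reallocated over remaining lane-miles 169.6.
Shares after redistribution: Granite Borough 350,106.13 → $350,100; Riverside Precinct 999,393.87 → $999,400.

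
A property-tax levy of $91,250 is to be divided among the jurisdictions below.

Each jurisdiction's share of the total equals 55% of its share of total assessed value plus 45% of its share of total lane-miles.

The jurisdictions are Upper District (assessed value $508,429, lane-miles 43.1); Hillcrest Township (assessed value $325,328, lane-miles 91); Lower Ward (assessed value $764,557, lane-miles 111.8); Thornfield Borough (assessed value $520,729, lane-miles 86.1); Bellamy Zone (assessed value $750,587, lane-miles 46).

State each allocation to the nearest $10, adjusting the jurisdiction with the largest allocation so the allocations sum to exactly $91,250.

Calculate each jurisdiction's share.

Upper District: $13,570; Hillcrest Township: $15,580; Lower Ward: $25,520; Thornfield Borough: $18,460; Bellamy Zone: $18,120

Assessed value total 2,869,630; lane-miles total 378.
Composite weights (55% assessed value + 45% lane-miles): Upper District 0.1488; Hillcrest Township 0.1707; Lower Ward 0.2796; Thornfield Borough 0.2023; Bellamy Zone 0.1986.
Proportional shares: Upper District 13,574.00; Hillcrest Township 15,575.14; Lower Ward 25,516.42; Thornfield Borough 18,460.25; Bellamy Zone 18,124.18.
Rounded to nearest $10: Upper District $13,570; Hillcrest Township $15,580; Lower Ward $25,520; Thornfield Borough $18,460; Bellamy Zone $18,120. Sum = $91,250.
No rounding difference to absorb.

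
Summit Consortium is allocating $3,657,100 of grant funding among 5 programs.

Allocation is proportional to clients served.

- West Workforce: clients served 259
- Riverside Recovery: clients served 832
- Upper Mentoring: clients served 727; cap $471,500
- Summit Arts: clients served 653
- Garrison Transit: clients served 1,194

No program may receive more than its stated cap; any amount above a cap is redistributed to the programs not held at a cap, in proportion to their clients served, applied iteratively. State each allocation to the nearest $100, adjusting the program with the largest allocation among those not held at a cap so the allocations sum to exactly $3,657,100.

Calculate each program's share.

Sum of clients served: 3,665.
Proportional shares (ignoring caps): West Workforce 258,441.72; Riverside Recovery 830,206.60; Upper Mentoring 725,432.93; Summit Arts 651,592.44; Garrison Transit 1,191,426.30.
Capped: Upper Mentoring ($471,500); residual $3,185,600 reallocated over remaining clients served 2,938.
Shares after redistribution: West Workforce 280,827.23 → $280,800; Riverside Recovery 902,116.81 → $902,100; Summit Arts 708,031.59 → $708,000; Garrison Transit 1,294,624.37 → $1,294,600.
Rounding difference +$100 applied to Garrison Transit → $1,294,700.

West Workforce: $280,800 · Riverside Recovery: $902,100 · Upper Mentoring: $471,500 · Summit Arts: $708,000 · Garrison Transit: $1,294,700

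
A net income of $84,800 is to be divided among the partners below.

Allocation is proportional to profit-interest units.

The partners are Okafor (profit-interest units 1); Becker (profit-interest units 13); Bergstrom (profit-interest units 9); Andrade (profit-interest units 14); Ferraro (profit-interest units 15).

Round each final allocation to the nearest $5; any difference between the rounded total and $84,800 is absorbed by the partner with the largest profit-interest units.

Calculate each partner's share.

Total profit-interest units = 52.
Unrounded shares: Okafor 1/52 × $84,800 = 1,630.77; Becker 13/52 × $84,800 = 21,200.00; Bergstrom 9/52 × $84,800 = 14,676.92; Andrade 14/52 × $84,800 = 22,830.77; Ferraro 15/52 × $84,800 = 24,461.54.
At nearest $5: Okafor $1,630; Becker $21,200; Bergstrom $14,675; Andrade $22,830; Ferraro $24,460. Sum = $84,795.
Difference $84,800 − $84,795 = +$5 applied to largest profit-interest units (Ferraro): Ferraro becomes $24,465.

Okafor: $1,630 | Becker: $21,200 | Bergstrom: $14,675 | Andrade: $22,830 | Ferraro: $24,465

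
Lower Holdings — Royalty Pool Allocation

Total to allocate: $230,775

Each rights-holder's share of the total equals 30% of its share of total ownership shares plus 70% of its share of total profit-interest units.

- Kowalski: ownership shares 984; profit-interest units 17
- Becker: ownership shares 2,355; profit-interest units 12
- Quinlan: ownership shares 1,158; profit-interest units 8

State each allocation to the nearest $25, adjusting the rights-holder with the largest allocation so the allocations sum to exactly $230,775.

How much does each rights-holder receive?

Kowalski: $89,375; Becker: $88,650; Quinlan: $52,750

Ownership shares total 4,497; profit-interest units total 37.
Composite weights (30% ownership shares + 70% profit-interest units): Kowalski 0.3873; Becker 0.3841; Quinlan 0.2286.
Unrounded shares: Kowalski 89,371.17; Becker 88,648.01; Quinlan 52,755.82.
Rounded to nearest $25: Kowalski $89,375; Becker $88,650; Quinlan $52,750. Sum = $230,775.
No rounding difference to absorb.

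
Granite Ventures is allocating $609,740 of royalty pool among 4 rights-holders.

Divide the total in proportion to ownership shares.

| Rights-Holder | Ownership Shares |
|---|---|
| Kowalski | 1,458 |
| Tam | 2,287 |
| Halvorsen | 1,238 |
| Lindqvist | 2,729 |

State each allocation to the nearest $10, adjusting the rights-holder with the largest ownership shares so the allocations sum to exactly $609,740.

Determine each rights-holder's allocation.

Kowalski: $115,280; Tam: $180,820; Halvorsen: $97,880; Lindqvist: $215,760

Combined ownership shares = 1,458 + 2,287 + 1,238 + 2,729 = 7,712.
Raw shares: Kowalski 115,275.02; Tam 180,818.90; Halvorsen 97,880.98; Lindqvist 215,765.10.
Rounded to nearest $10: Kowalski $115,280; Tam $180,820; Halvorsen $97,880; Lindqvist $215,770. Sum = $609,750.
Difference $609,740 − $609,750 = −$10 applied to largest ownership shares (Lindqvist): Lindqvist becomes $215,760.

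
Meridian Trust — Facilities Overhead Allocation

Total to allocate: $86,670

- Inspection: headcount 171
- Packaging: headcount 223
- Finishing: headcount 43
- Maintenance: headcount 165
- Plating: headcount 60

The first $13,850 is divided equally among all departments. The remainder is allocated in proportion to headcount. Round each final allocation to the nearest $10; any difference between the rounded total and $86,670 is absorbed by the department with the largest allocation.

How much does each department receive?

Inspection: $21,580 · Packaging: $27,300 · Finishing: $7,500 · Maintenance: $20,920 · Plating: $9,370

First tranche $13,850 split equally: $2,770 each.
Remainder $72,820 by headcount (total 662): Inspection 18,810.00 → $18,810; Packaging 24,530.00 → $24,530; Finishing 4,730.00 → $4,730; Maintenance 18,150.00 → $18,150; Plating 6,600.00 → $6,600.
Totals: Inspection $2,770 + $18,810 = $21,580; Packaging $2,770 + $24,530 = $27,300; Finishing $2,770 + $4,730 = $7,500; Maintenance $2,770 + $18,150 = $20,920; Plating $2,770 + $6,600 = $9,370.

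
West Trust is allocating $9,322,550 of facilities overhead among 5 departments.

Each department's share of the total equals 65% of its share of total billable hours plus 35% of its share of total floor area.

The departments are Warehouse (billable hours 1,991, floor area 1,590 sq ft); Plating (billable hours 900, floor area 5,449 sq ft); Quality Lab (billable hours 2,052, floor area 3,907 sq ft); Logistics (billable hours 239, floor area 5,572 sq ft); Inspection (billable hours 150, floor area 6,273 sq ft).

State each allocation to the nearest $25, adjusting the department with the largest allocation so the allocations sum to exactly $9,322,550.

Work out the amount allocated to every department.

Warehouse: $2,490,350 · Plating: $1,802,925 · Quality Lab: $2,891,400 · Logistics: $1,069,325 · Inspection: $1,068,550

Totals — billable hours 5,332, floor area 22,791.
Combined weights (65% billable hours + 35% floor area): Warehouse 0.2671; Plating 0.1934; Quality Lab 0.3101; Logistics 0.1147; Inspection 0.1146.
Raw shares: Warehouse 2,490,345.24; Plating 1,802,933.53; Quality Lab 2,891,385.14; Logistics 1,069,336.33; Inspection 1,068,549.76.
At nearest $25: Warehouse $2,490,350; Plating $1,802,925; Quality Lab $2,891,375; Logistics $1,069,325; Inspection $1,068,550. Sum = $9,322,525.
Difference $9,322,550 − $9,322,525 = +$25 applied to largest allocation (Quality Lab): Quality Lab becomes $2,891,400.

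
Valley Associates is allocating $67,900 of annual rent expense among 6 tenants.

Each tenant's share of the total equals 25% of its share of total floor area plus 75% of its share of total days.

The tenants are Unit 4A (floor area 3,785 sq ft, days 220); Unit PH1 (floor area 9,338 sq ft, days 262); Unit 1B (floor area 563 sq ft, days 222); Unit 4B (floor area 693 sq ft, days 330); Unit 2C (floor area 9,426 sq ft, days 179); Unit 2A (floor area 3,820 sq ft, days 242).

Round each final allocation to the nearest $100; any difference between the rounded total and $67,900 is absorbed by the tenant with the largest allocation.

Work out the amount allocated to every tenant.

Floor area total 27,625; days total 1,455.
Composite weights (25% floor area + 75% days): Unit 4A 0.1477; Unit PH1 0.2196; Unit 1B 0.1195; Unit 4B 0.1764; Unit 2C 0.1776; Unit 2A 0.1593.
Unrounded shares: Unit 4A 10,025.81; Unit PH1 14,908.01; Unit 1B 8,115.95; Unit 4B 11,975.83; Unit 2C 12,057.09; Unit 2A 10,817.31.
After rounding ($100): Unit 4A $10,000; Unit PH1 $14,900; Unit 1B $8,100; Unit 4B $12,000; Unit 2C $12,100; Unit 2A $10,800. Sum = $67,900.
Sum already equals the total — no adjustment.

Unit 4A: $10,000 | Unit PH1: $14,900 | Unit 1B: $8,100 | Unit 4B: $12,000 | Unit 2C: $12,100 | Unit 2A: $10,800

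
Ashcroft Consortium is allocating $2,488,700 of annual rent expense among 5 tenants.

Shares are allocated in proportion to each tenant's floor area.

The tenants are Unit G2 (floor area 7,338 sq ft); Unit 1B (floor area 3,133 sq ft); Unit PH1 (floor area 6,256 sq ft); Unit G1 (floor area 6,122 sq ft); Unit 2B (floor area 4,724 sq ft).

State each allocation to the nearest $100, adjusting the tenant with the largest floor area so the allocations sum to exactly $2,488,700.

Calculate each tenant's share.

Unit G2: $662,200 · Unit 1B: $282,800 · Unit PH1: $564,700 · Unit G1: $552,600 · Unit 2B: $426,400

Total floor area = 27,573.
Unrounded shares: Unit G2 7,338/27,573 × $2,488,700 = 662,317.51; Unit 1B 3,133/27,573 × $2,488,700 = 282,780.15; Unit PH1 6,256/27,573 × $2,488,700 = 564,657.72; Unit G1 6,122/27,573 × $2,488,700 = 552,563.07; Unit 2B 4,724/27,573 × $2,488,700 = 426,381.56.
At nearest $100: Unit G2 $662,300; Unit 1B $282,800; Unit PH1 $564,700; Unit G1 $552,600; Unit 2B $426,400. Sum = $2,488,800.
Difference $2,488,700 − $2,488,800 = −$100 applied to largest floor area (Unit G2): Unit G2 becomes $662,200.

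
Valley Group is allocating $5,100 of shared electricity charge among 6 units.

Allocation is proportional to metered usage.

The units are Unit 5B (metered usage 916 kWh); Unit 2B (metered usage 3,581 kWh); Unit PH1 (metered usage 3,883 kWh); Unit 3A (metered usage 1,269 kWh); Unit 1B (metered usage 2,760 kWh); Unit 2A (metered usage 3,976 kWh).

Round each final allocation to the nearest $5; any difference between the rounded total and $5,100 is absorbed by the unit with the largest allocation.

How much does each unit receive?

Total metered usage = 16,385.
Raw shares: Unit 5B 916/16,385 × $5,100 = 285.11; Unit 2B 3,581/16,385 × $5,100 = 1,114.62; Unit PH1 3,883/16,385 × $5,100 = 1,208.62; Unit 3A 1,269/16,385 × $5,100 = 394.99; Unit 1B 2,760/16,385 × $5,100 = 859.08; Unit 2A 3,976/16,385 × $5,100 = 1,237.57.
Rounded to nearest $5: Unit 5B $285; Unit 2B $1,115; Unit PH1 $1,210; Unit 3A $395; Unit 1B $860; Unit 2A $1,240. Sum = $5,105.
Difference $5,100 − $5,105 = −$5 applied to largest allocation (Unit 2A): Unit 2A becomes $1,235.

Unit 5B: $285; Unit 2B: $1,115; Unit PH1: $1,210; Unit 3A: $395; Unit 1B: $860; Unit 2A: $1,235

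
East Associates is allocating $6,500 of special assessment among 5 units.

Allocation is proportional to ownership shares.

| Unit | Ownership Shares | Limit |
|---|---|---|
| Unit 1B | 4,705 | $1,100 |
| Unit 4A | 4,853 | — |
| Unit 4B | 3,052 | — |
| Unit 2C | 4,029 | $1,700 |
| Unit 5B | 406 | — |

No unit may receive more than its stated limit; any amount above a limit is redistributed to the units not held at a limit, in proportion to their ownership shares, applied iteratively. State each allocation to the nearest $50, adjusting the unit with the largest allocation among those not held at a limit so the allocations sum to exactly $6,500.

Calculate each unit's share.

Unit 1B: $1,100 | Unit 4A: $2,150 | Unit 4B: $1,350 | Unit 2C: $1,700 | Unit 5B: $200

Total ownership shares = 17,045.
Unconstrained shares: Unit 1B 1,794.22; Unit 4A 1,850.66; Unit 4B 1,163.86; Unit 2C 1,536.43; Unit 5B 154.83.
Held at cap: Unit 1B ($1,100); remaining pool $5,400 reallocated over remaining ownership shares 12,340.
Held at cap: Unit 2C ($1,700); remaining pool $3,700 reallocated over remaining ownership shares 8,311.
Redistributed shares: Unit 4A 2,160.52 → $2,150; Unit 4B 1,358.73 → $1,350; Unit 5B 180.75 → $200.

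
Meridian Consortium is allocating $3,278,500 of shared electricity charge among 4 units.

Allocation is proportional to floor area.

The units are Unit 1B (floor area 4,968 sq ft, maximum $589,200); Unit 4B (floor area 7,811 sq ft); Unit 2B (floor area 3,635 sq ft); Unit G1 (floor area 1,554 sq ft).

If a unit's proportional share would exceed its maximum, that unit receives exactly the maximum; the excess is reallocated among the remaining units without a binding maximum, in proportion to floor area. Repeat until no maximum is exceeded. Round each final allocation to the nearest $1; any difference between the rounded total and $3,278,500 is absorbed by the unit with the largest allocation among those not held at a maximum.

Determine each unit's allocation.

Unit 1B: $589,200 · Unit 4B: $1,615,855 · Unit 2B: $751,970 · Unit G1: $321,475

Combined floor area = 17,968.
Unconstrained shares: Unit 1B 906,477.52; Unit 4B 1,425,220.59; Unit 2B 663,253.98; Unit G1 283,547.92.
Capped: Unit 1B ($589,200); remaining pool $2,689,300 reallocated over remaining floor area 13,000.
Remaining shares: Unit 4B 1,615,855.56 → $1,615,856; Unit 2B 751,969.65 → $751,970; Unit G1 321,474.78 → $321,475.
Rounding difference −$1 applied to Unit 4B → $1,615,855.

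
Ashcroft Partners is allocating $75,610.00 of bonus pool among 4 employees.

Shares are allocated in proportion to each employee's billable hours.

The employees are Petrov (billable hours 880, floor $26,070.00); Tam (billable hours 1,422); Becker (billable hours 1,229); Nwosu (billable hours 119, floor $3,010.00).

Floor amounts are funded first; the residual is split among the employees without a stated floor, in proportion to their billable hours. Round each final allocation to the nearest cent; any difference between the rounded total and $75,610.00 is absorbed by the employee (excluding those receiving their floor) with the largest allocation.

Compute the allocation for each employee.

Guaranteed amounts: Petrov $26,070.00; Nwosu $3,010.00. Remaining pool $46,530.00.
Remaining pool split over remaining billable hours 2,651: Tam 24,958.7552 → $24,958.76; Becker 21,571.2448 → $21,571.24.

Petrov: $26,070.00 · Tam: $24,958.76 · Becker: $21,571.24 · Nwosu: $3,010.00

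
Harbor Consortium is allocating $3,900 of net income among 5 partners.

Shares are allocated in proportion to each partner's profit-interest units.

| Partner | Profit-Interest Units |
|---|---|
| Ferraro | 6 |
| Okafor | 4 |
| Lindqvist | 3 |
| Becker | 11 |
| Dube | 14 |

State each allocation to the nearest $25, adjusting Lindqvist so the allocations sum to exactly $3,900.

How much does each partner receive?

Ferraro: $625 · Okafor: $400 · Lindqvist: $325 · Becker: $1,125 · Dube: $1,425

Total profit-interest units = 38.
Raw shares: Ferraro 6/38 × $3,900 = 615.79; Okafor 4/38 × $3,900 = 410.53; Lindqvist 3/38 × $3,900 = 307.89; Becker 11/38 × $3,900 = 1,128.95; Dube 14/38 × $3,900 = 1,436.84.
At nearest $25: Ferraro $625; Okafor $400; Lindqvist $300; Becker $1,125; Dube $1,425. Sum = $3,875.
Difference $3,900 − $3,875 = +$25 applied to Lindqvist: Lindqvist becomes $325.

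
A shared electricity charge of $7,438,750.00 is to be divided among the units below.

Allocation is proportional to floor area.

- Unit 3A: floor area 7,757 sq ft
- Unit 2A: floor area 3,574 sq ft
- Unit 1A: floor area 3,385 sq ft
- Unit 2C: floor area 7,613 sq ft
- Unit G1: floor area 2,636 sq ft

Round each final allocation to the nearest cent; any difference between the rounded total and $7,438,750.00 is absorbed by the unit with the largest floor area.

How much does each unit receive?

Floor area total: 7,757 + 3,574 + 3,385 + 7,613 + 2,636 = 24,965.
Raw shares: Unit 3A 2,311,331.2137; Unit 2A 1,064,934.6085; Unit 1A 1,008,618.8163; Unit 2C 2,268,423.9435; Unit G1 785,441.4180.
Rounded to nearest cent: Unit 3A $2,311,331.21; Unit 2A $1,064,934.61; Unit 1A $1,008,618.82; Unit 2C $2,268,423.94; Unit G1 $785,441.42. Sum = $7,438,750.00.
Rounded total matches; no reconciliation needed.

Unit 3A: $2,311,331.21 | Unit 2A: $1,064,934.61 | Unit 1A: $1,008,618.82 | Unit 2C: $2,268,423.94 | Unit G1: $785,441.42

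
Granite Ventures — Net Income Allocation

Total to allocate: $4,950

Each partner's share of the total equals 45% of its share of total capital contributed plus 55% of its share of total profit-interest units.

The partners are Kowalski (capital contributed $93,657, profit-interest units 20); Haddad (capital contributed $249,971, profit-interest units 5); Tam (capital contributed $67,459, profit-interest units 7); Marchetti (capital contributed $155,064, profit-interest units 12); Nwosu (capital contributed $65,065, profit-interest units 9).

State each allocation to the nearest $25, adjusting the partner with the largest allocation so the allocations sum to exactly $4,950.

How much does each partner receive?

Kowalski: $1,325 · Haddad: $1,150 · Tam: $600 · Marchetti: $1,175 · Nwosu: $700

Totals — capital contributed 631,216, profit-interest units 53.
Blended shares (45% capital contributed + 55% profit-interest units): Kowalski 0.2743; Haddad 0.2301; Tam 0.1207; Marchetti 0.2351; Nwosu 0.1398.
Pro-rata amounts: Kowalski 1,357.86; Haddad 1,138.96; Tam 597.63; Marchetti 1,163.62; Nwosu 691.92.
At nearest $25: Kowalski $1,350; Haddad $1,150; Tam $600; Marchetti $1,175; Nwosu $700. Sum = $4,975.
Difference $4,950 − $4,975 = −$25 applied to largest allocation (Kowalski): Kowalski becomes $1,325.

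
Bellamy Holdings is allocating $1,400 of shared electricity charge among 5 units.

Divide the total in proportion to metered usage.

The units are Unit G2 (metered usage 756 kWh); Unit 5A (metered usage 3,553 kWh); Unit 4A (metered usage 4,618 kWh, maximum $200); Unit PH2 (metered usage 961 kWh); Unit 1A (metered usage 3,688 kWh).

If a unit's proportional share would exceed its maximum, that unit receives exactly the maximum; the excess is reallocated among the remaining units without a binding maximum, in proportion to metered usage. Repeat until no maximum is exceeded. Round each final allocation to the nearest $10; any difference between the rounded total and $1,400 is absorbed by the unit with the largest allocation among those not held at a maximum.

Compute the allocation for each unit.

Sum of metered usage: 13,576.
Unconstrained shares: Unit G2 77.96; Unit 5A 366.40; Unit 4A 476.22; Unit PH2 99.10; Unit 1A 380.32.
Capped: Unit 4A ($200); residual $1,200 reallocated over remaining metered usage 8,958.
Remaining shares: Unit G2 101.27 → $100; Unit 5A 475.95 → $480; Unit PH2 128.73 → $130; Unit 1A 494.04 → $490.

Unit G2: $100 · Unit 5A: $480 · Unit 4A: $200 · Unit PH2: $130 · Unit 1A: $490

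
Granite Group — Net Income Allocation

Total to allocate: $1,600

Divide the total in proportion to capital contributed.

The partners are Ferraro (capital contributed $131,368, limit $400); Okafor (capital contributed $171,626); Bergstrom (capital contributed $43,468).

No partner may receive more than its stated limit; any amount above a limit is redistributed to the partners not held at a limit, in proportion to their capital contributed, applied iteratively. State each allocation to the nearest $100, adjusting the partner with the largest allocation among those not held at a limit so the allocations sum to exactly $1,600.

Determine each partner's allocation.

Ferraro: $400; Okafor: $1,000; Bergstrom: $200

Total capital contributed = 346,462.
Pro-rata shares before constraints: Ferraro 606.67; Okafor 792.59; Bergstrom 200.74.
Cap binds for Ferraro ($400); residual $1,200 reallocated over remaining capital contributed 215,094.
Shares after redistribution: Okafor 957.49 → $1,000; Bergstrom 242.51 → $200.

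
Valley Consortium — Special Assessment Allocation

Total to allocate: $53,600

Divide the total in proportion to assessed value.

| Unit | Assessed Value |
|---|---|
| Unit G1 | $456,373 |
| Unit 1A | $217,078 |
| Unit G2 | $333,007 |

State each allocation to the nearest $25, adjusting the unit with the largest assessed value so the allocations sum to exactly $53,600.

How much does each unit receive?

Total assessed value = 456,373 + 217,078 + 333,007 = 1,006,458.
Proportional shares: Unit G1 24,304.63; Unit 1A 11,560.72; Unit G2 17,734.64.
At nearest $25: Unit G1 $24,300; Unit 1A $11,550; Unit G2 $17,725. Sum = $53,575.
Difference $53,600 − $53,575 = +$25 applied to largest assessed value (Unit G1): Unit G1 becomes $24,325.

Unit G1: $24,325; Unit 1A: $11,550; Unit G2: $17,725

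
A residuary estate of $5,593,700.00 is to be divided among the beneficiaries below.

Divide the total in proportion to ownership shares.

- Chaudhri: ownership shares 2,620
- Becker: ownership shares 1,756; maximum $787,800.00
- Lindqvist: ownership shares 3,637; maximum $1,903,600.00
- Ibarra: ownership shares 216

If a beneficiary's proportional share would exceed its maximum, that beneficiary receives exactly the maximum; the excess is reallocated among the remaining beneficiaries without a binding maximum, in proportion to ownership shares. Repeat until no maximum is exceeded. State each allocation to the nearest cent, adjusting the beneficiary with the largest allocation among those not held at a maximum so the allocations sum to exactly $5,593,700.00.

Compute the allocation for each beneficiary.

Combined ownership shares = 8,229.
Proportional shares (ignoring caps): Chaudhri 1,780,956.8599; Becker 1,193,648.9488; Lindqvist 2,472,267.2135; Ibarra 146,826.9778.
Cap binds for Becker ($787,800.00), Lindqvist ($1,903,600.00); residual $2,902,300.00 reallocated over remaining ownership shares 2,836.
Shares after redistribution: Chaudhri 2,681,250.3526 → $2,681,250.35; Ibarra 221,049.6474 → $221,049.65.

Chaudhri: $2,681,250.35 | Becker: $787,800.00 | Lindqvist: $1,903,600.00 | Ibarra: $221,049.65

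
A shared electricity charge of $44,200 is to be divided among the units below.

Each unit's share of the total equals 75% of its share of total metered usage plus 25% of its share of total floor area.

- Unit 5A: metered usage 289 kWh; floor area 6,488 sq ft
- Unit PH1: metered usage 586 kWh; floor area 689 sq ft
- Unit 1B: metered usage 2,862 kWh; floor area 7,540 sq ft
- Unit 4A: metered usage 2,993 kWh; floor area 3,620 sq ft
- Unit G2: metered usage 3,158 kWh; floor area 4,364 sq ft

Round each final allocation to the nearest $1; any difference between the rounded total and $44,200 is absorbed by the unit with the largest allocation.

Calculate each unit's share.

Metered usage total 9,888; floor area total 22,701.
Composite weights (75% metered usage + 25% floor area): Unit 5A 0.0934; Unit PH1 0.0520; Unit 1B 0.3001; Unit 4A 0.2669; Unit G2 0.2876.
Proportional shares: Unit 5A 4,127.00; Unit PH1 2,299.97; Unit 1B 13,265.18; Unit 4A 11,796.26; Unit G2 12,711.58.
After rounding ($1): Unit 5A $4,127; Unit PH1 $2,300; Unit 1B $13,265; Unit 4A $11,796; Unit G2 $12,712. Sum = $44,200.
Rounded total matches; no reconciliation needed.

Unit 5A: $4,127 | Unit PH1: $2,300 | Unit 1B: $13,265 | Unit 4A: $11,796 | Unit G2: $12,712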